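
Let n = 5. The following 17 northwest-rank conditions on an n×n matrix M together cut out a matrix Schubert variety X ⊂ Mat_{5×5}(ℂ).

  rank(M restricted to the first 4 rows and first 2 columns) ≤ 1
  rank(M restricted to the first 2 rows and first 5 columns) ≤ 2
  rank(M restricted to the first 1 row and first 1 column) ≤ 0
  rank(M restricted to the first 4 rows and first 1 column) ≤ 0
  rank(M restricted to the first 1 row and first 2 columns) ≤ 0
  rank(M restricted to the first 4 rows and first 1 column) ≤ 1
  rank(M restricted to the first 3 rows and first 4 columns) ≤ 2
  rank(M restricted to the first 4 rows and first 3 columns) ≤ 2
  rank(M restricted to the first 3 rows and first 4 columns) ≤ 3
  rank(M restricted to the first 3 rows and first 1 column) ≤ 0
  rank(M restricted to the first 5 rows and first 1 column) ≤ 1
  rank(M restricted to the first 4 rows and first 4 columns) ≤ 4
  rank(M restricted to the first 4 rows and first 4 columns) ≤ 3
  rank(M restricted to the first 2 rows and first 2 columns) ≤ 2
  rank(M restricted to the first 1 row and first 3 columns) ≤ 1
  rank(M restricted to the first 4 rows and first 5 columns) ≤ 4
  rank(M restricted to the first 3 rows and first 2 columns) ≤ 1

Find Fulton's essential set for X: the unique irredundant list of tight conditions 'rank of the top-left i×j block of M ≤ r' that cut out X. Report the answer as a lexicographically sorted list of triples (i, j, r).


Recovering R(i,j) via the rank-extension bound from the 17 conditions:

  R[1]: 0  0  1  1  1
  R[2]: 0  1  2  2  2
  R[3]: 0  1  2  2  3
  R[4]: 0  1  2  3  4
  R[5]: 1  2  3  4  5

giving w = (3, 2, 5, 4, 1) via Δ²R.

D(w) has 6 cells with 3 SE-corners; essential set:

[(1, 2, 0), (3, 4, 2), (4, 1, 0)]


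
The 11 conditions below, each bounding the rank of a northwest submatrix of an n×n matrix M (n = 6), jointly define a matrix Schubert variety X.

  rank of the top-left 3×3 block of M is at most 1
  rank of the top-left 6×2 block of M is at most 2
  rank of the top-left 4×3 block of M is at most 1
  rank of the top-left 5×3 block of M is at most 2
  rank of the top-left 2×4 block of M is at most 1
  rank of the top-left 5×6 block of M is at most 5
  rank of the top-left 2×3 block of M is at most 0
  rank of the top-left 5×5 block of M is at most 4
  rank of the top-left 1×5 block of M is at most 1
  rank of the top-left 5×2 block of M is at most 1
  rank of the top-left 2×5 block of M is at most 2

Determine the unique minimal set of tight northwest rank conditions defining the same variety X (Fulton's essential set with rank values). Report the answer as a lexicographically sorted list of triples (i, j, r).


The tightest implied rank at each (i,j), from the 11 conditions:

  row 1: 0  0  0  1  1  1
  row 2: 0  0  0  1  2  2
  row 3: 1  1  1  2  3  3
  row 4: 1  1  1  2  3  4
  row 5: 1  1  2  3  4  5
  row 6: 1  2  3  4  5  6

giving w = (4, 5, 1, 6, 3, 2) via Δ²R.

Rothe diagram D(w) (9 cells), 3 SE-corners (essential conditions):

[(2, 3, 0), (4, 3, 1), (5, 2, 1)]


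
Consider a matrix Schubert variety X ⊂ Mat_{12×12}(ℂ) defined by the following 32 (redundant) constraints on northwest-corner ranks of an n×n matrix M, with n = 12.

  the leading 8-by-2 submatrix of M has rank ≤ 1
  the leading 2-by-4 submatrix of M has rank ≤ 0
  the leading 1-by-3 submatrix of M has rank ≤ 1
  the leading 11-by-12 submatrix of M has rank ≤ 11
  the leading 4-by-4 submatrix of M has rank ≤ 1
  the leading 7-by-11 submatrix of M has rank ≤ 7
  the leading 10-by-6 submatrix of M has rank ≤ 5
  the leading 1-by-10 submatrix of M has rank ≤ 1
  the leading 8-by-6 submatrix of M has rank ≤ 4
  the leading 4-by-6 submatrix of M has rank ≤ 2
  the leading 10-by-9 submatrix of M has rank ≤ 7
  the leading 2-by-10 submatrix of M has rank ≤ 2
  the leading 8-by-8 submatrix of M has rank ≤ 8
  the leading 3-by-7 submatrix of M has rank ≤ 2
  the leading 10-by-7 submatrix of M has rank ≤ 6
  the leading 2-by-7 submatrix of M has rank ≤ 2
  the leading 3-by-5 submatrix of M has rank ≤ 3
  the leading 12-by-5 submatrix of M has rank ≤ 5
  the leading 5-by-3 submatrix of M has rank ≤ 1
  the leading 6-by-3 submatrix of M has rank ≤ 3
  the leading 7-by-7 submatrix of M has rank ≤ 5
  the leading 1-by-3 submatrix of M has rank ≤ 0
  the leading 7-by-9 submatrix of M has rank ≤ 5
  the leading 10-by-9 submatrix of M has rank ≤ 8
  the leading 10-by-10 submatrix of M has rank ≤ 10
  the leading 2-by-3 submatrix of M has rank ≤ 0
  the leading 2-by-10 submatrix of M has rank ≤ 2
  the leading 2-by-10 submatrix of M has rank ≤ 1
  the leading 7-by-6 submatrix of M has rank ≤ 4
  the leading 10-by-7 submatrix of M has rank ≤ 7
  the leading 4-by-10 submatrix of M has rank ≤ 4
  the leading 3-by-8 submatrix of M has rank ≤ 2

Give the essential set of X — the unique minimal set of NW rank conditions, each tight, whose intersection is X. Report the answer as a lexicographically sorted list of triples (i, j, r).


Rank table r_w(12×12) implied by the 32 constraints:

  row 1: 0 | 0 | 0 | 0 | 1 | 1 | 1 | 1 | 1 | 1 | 1 | 1
  row 2: 0 | 0 | 0 | 0 | 1 | 1 | 1 | 1 | 1 | 1 | 2 | 2
  row 3: 1 | 1 | 1 | 1 | 2 | 2 | 2 | 2 | 2 | 2 | 3 | 3
  row 4: 1 | 1 | 1 | 1 | 2 | 2 | 3 | 3 | 3 | 3 | 4 | 4
  row 5: 1 | 1 | 1 | 2 | 3 | 3 | 4 | 4 | 4 | 4 | 5 | 5
  row 6: 1 | 1 | 2 | 3 | 4 | 4 | 5 | 5 | 5 | 5 | 6 | 6
  row 7: 1 | 1 | 2 | 3 | 4 | 4 | 5 | 5 | 5 | 6 | 7 | 7
  row 8: 1 | 1 | 2 | 3 | 4 | 4 | 5 | 6 | 6 | 7 | 8 | 8
  row 9: 1 | 2 | 3 | 4 | 5 | 5 | 6 | 7 | 7 | 8 | 9 | 9
  row 10: 1 | 2 | 3 | 4 | 5 | 5 | 6 | 7 | 7 | 8 | 9 | 10
  row 11: 1 | 2 | 3 | 4 | 5 | 6 | 7 | 8 | 8 | 9 | 10 | 11
  row 12: 1 | 2 | 3 | 4 | 5 | 6 | 7 | 8 | 9 | 10 | 11 | 12

second differences of R give the permutation w = (5, 11, 1, 7, 4, 3, 10, 8, 2, 12, 6, 9).

Fulton essential set (10 of the 28 Rothe cells):

[(2, 4, 0), (2, 10, 1), (4, 4, 1), (4, 6, 2), (5, 3, 1), (7, 9, 5), (8, 2, 1), (8, 6, 4), (10, 6, 5), (10, 9, 7)]


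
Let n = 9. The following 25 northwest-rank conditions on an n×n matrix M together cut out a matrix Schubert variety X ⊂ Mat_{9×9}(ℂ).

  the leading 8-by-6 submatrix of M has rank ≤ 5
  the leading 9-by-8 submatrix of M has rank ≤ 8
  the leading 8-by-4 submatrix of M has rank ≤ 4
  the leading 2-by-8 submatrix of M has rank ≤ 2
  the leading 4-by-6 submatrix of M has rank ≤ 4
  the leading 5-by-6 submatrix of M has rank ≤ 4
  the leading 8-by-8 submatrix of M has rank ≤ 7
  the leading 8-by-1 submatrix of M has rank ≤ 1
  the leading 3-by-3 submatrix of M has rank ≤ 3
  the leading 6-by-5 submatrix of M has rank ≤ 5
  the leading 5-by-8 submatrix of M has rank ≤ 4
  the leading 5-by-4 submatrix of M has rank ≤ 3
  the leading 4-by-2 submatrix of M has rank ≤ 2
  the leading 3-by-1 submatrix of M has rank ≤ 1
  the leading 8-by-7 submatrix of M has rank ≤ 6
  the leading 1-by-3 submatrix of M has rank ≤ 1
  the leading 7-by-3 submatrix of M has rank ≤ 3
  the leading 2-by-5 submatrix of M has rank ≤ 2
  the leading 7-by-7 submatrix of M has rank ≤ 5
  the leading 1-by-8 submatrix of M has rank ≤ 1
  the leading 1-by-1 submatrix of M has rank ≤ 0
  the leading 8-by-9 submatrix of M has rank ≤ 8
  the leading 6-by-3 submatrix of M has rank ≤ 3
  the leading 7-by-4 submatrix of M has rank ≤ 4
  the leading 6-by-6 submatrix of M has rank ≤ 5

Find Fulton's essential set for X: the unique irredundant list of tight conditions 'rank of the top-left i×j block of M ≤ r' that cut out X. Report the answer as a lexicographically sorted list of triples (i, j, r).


Reconstructing r_w from the 25 given conditions:

  0 | 1 | 1 | 1 | 1 | 1 | 1 | 1 | 1
  1 | 2 | 2 | 2 | 2 | 2 | 2 | 2 | 2
  1 | 2 | 3 | 3 | 3 | 3 | 3 | 3 | 3
  1 | 2 | 3 | 3 | 4 | 4 | 4 | 4 | 4
  1 | 2 | 3 | 3 | 4 | 4 | 4 | 4 | 5
  1 | 2 | 3 | 4 | 5 | 5 | 5 | 5 | 6
  1 | 2 | 3 | 4 | 5 | 5 | 5 | 6 | 7
  1 | 2 | 3 | 4 | 5 | 5 | 6 | 7 | 8
  1 | 2 | 3 | 4 | 5 | 6 | 7 | 8 | 9

giving w = (2, 1, 3, 5, 9, 4, 8, 7, 6) via Δ²R.

Fulton essential set (5 of the 9 Rothe cells):

[(1, 1, 0), (5, 4, 3), (5, 8, 4), (7, 7, 5), (8, 6, 5)]


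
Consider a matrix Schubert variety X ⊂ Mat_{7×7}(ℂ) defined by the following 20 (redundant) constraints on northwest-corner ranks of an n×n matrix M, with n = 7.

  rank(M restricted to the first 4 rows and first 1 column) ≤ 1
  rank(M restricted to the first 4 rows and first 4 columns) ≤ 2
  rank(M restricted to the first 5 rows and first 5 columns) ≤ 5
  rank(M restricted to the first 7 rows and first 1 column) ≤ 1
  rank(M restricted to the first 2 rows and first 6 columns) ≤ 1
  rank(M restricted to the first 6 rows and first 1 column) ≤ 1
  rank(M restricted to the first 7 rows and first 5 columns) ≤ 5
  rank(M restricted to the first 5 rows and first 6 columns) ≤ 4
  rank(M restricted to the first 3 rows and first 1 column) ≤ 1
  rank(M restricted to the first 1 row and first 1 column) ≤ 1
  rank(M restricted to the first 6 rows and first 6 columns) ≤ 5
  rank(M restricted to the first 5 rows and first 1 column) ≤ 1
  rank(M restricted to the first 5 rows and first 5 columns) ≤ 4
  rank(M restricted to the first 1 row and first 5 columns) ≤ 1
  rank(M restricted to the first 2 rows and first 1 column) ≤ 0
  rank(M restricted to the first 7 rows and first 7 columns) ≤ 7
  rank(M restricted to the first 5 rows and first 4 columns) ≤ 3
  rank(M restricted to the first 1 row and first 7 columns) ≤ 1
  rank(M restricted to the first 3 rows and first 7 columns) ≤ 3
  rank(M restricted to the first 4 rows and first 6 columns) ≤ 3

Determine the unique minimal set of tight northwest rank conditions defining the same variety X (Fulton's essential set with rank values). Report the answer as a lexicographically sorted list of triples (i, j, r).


Rank table r_w(7×7) implied by the 20 constraints:

  i=1: 0 | 1 | 1 | 1 | 1 | 1 | 1
  i=2: 0 | 1 | 1 | 1 | 1 | 1 | 2
  i=3: 1 | 2 | 2 | 2 | 2 | 2 | 3
  i=4: 1 | 2 | 2 | 2 | 3 | 3 | 4
  i=5: 1 | 2 | 3 | 3 | 4 | 4 | 5
  i=6: 1 | 2 | 3 | 4 | 5 | 5 | 6
  i=7: 1 | 2 | 3 | 4 | 5 | 6 | 7

so w = (2, 7, 1, 5, 3, 4, 6).

3 SE-corners of the 8-cell Rothe diagram give Ess(w):

[(2, 1, 0), (2, 6, 1), (4, 4, 2)]


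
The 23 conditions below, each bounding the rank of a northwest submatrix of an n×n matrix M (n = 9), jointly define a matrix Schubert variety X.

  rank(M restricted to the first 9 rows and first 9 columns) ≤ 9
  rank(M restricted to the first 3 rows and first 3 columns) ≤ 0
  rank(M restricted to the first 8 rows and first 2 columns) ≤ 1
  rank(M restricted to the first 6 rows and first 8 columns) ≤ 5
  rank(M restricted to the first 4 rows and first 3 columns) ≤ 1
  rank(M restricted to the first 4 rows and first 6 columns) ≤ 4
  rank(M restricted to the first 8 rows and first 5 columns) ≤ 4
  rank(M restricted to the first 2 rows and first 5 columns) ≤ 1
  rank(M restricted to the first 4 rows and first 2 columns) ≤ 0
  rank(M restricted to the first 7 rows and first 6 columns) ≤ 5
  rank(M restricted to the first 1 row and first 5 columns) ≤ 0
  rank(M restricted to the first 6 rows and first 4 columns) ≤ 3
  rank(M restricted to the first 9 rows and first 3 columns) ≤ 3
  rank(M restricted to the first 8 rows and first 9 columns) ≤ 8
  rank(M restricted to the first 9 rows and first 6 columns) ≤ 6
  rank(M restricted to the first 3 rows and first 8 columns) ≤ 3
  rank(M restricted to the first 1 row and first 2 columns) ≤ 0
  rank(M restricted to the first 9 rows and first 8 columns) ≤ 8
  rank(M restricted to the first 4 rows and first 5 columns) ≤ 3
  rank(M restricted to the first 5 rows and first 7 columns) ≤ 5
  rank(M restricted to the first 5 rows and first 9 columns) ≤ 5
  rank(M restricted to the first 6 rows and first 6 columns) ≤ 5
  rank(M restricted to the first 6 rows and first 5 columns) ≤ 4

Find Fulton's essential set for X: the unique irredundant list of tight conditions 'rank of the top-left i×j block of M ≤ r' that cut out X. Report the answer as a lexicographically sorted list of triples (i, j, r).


Recovering R(i,j) via the rank-extension bound from the 23 conditions:

  R[1]: 0 | 0 | 0 | 0 | 0 | 1 | 1 | 1 | 1
  R[2]: 0 | 0 | 0 | 1 | 1 | 2 | 2 | 2 | 2
  R[3]: 0 | 0 | 0 | 1 | 2 | 3 | 3 | 3 | 3
  R[4]: 0 | 0 | 1 | 2 | 3 | 4 | 4 | 4 | 4
  R[5]: 1 | 1 | 2 | 3 | 4 | 5 | 5 | 5 | 5
  R[6]: 1 | 1 | 2 | 3 | 4 | 5 | 5 | 5 | 6
  R[7]: 1 | 1 | 2 | 3 | 4 | 5 | 6 | 6 | 7
  R[8]: 1 | 1 | 2 | 3 | 4 | 5 | 6 | 7 | 8
  R[9]: 1 | 2 | 3 | 4 | 5 | 6 | 7 | 8 | 9

giving w = (6, 4, 5, 3, 1, 9, 7, 8, 2) via Δ²R.

|D(w)|=18, |Ess(w)|=5:

[(1, 5, 0), (3, 3, 0), (4, 2, 0), (6, 8, 5), (8, 2, 1)]


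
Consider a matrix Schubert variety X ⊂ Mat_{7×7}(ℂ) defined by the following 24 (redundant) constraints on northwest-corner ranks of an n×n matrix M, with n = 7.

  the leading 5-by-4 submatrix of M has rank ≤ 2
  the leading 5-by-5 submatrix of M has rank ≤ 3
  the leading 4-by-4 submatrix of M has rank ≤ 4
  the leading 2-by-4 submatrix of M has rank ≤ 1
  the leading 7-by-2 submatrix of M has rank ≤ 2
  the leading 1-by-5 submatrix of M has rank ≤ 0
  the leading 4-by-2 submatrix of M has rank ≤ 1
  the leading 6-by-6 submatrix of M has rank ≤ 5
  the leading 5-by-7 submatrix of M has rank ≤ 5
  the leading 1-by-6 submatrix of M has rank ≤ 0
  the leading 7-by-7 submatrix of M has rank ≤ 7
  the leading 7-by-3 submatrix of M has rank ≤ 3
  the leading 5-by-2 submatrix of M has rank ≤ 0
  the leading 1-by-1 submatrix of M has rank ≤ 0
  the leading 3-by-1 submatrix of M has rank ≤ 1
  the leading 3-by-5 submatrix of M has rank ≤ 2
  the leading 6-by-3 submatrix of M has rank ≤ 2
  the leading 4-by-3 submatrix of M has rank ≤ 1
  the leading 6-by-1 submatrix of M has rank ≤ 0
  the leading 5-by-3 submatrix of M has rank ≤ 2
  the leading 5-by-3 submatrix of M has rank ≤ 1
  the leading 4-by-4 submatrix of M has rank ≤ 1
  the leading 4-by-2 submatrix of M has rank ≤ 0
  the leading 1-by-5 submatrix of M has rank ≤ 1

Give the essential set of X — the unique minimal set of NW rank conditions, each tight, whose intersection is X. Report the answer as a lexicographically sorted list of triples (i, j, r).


The tightest implied rank at each (i,j), from the 24 conditions:

  row 1: 0, 0, 0, 0, 0, 0, 1
  row 2: 0, 0, 1, 1, 1, 1, 2
  row 3: 0, 0, 1, 1, 2, 2, 3
  row 4: 0, 0, 1, 1, 2, 3, 4
  row 5: 0, 0, 1, 2, 3, 4, 5
  row 6: 0, 1, 2, 3, 4, 5, 6
  row 7: 1, 2, 3, 4, 5, 6, 7

giving w = (7, 3, 5, 6, 4, 2, 1) via Δ²R.

D(w) has 17 cells with 4 SE-corners; essential set:

[(1, 6, 0), (4, 4, 1), (5, 2, 0), (6, 1, 0)]


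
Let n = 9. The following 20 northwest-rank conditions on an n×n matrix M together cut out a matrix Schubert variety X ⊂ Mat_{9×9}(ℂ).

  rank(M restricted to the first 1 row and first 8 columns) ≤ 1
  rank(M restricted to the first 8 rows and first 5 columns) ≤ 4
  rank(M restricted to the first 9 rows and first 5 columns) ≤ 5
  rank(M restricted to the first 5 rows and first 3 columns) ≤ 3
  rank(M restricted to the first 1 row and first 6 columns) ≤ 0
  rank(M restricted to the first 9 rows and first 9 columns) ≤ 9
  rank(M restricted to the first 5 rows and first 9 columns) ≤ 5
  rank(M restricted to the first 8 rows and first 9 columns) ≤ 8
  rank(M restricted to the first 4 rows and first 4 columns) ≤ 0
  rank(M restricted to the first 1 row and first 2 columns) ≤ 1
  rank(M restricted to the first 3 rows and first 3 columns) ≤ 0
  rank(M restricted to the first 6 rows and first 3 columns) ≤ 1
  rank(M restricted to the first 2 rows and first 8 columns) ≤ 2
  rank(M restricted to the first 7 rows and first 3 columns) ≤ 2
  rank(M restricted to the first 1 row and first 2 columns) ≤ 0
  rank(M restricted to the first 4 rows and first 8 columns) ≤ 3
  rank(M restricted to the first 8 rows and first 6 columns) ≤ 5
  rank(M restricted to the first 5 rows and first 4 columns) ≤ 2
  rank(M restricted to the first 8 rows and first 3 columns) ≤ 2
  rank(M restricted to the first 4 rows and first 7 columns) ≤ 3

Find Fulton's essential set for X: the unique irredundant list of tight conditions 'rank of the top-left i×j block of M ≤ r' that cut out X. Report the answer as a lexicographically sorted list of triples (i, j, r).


The tightest implied rank at each (i,j), from the 20 conditions:

  i=1: 0  0  0  0  0  0  1  1  1
  i=2: 0  0  0  0  1  1  2  2  2
  i=3: 0  0  0  0  1  2  3  3  3
  i=4: 0  0  0  0  1  2  3  3  4
  i=5: 1  1  1  1  2  3  4  4  5
  i=6: 1  1  1  2  3  4  5  5  6
  i=7: 1  2  2  3  4  5  6  6  7
  i=8: 1  2  2  3  4  5  6  7  8
  i=9: 1  2  3  4  5  6  7  8  9

reading off 1-entries of Δ²R: w = (7, 5, 6, 9, 1, 4, 2, 8, 3).

ℓ(w)=22; the 5 essential cells (i,j,r):

[(1, 6, 0), (4, 4, 0), (4, 8, 3), (6, 3, 1), (8, 3, 2)]


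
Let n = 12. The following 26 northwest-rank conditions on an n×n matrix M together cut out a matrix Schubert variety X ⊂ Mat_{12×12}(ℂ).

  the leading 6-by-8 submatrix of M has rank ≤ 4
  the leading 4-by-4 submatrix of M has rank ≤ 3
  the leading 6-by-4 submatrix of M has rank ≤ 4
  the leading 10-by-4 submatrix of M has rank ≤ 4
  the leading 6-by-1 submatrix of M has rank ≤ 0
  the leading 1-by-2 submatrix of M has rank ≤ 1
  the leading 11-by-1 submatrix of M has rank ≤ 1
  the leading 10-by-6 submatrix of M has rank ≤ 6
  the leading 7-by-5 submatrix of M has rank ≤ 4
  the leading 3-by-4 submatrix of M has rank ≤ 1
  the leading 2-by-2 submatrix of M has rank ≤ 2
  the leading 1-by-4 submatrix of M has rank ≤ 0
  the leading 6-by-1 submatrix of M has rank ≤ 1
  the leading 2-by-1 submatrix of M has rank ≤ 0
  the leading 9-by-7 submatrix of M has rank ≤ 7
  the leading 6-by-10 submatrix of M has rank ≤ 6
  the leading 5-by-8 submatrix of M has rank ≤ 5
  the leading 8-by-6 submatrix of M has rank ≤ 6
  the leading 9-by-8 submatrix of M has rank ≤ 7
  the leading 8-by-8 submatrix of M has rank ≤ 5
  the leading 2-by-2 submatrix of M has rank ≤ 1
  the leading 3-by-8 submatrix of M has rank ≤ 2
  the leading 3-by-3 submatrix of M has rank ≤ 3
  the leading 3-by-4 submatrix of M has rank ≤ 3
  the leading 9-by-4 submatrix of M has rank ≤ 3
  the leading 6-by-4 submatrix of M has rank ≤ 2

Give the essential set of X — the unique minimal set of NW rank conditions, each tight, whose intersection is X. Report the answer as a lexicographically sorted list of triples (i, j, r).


Reconstructing r_w from the 26 given conditions:

  R[1]: 0  0  0  0  1  1  1  1  1  1  1  1
  R[2]: 0  1  1  1  2  2  2  2  2  2  2  2
  R[3]: 0  1  1  1  2  2  2  2  3  3  3  3
  R[4]: 0  1  2  2  3  3  3  3  4  4  4  4
  R[5]: 0  1  2  2  3  4  4  4  5  5  5  5
  R[6]: 0  1  2  2  3  4  4  4  5  6  6  6
  R[7]: 1  2  3  3  4  5  5  5  6  7  7  7
  R[8]: 1  2  3  3  4  5  5  5  6  7  8  8
  R[9]: 1  2  3  3  4  5  6  6  7  8  9  9
  R[10]: 1  2  3  4  5  6  7  7  8  9  10  10
  R[11]: 1  2  3  4  5  6  7  8  9  10  11  11
  R[12]: 1  2  3  4  5  6  7  8  9  10  11  12

so w = (5, 2, 9, 3, 6, 10, 1, 11, 7, 4, 8, 12).

8 SE-corners of the 22-cell Rothe diagram give Ess(w):

[(1, 4, 0), (3, 4, 1), (3, 8, 2), (6, 1, 0), (6, 4, 2), (6, 8, 4), (8, 8, 5), (9, 4, 3)]


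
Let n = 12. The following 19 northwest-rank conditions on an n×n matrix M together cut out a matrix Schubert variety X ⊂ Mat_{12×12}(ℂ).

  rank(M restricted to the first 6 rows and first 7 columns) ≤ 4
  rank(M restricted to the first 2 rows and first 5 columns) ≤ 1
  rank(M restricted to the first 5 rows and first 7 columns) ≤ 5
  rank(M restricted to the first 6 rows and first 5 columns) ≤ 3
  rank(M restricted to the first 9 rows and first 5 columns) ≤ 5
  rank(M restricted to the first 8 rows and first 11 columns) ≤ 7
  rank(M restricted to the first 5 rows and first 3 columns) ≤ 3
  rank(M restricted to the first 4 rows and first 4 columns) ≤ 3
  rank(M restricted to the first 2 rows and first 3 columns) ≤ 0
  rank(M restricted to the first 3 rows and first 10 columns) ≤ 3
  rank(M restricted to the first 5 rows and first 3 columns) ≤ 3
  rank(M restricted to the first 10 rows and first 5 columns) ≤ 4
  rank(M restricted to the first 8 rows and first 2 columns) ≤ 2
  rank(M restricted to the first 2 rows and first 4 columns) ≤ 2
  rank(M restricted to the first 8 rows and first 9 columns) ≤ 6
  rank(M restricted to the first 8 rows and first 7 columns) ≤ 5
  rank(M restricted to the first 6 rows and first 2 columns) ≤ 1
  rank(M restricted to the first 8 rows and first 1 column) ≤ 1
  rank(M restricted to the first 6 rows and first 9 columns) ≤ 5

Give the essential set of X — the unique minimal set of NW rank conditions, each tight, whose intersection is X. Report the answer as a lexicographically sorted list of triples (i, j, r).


The tightest implied rank at each (i,j), from the 19 conditions:

  R[1]: 0 0 0 1 1 1 1 1 1 1 1 1
  R[2]: 0 0 0 1 1 2 2 2 2 2 2 2
  R[3]: 1 1 1 2 2 3 3 3 3 3 3 3
  R[4]: 1 1 2 3 3 4 4 4 4 4 4 4
  R[5]: 1 1 2 3 3 4 4 5 5 5 5 5
  R[6]: 1 1 2 3 3 4 4 5 5 6 6 6
  R[7]: 1 2 3 4 4 5 5 6 6 7 7 7
  R[8]: 1 2 3 4 4 5 5 6 6 7 7 8
  R[9]: 1 2 3 4 4 5 6 7 7 8 8 9
  R[10]: 1 2 3 4 4 5 6 7 8 9 9 10
  R[11]: 1 2 3 4 5 6 7 8 9 10 10 11
  R[12]: 1 2 3 4 5 6 7 8 9 10 11 12

reading off 1-entries of Δ²R: w = (4, 6, 1, 3, 8, 10, 2, 12, 7, 9, 5, 11).

|D(w)|=21, |Ess(w)|=10:

[(2, 3, 0), (2, 5, 1), (6, 2, 1), (6, 5, 3), (6, 7, 4), (6, 9, 5), (8, 7, 5), (8, 9, 6), (8, 11, 7), (10, 5, 4)]


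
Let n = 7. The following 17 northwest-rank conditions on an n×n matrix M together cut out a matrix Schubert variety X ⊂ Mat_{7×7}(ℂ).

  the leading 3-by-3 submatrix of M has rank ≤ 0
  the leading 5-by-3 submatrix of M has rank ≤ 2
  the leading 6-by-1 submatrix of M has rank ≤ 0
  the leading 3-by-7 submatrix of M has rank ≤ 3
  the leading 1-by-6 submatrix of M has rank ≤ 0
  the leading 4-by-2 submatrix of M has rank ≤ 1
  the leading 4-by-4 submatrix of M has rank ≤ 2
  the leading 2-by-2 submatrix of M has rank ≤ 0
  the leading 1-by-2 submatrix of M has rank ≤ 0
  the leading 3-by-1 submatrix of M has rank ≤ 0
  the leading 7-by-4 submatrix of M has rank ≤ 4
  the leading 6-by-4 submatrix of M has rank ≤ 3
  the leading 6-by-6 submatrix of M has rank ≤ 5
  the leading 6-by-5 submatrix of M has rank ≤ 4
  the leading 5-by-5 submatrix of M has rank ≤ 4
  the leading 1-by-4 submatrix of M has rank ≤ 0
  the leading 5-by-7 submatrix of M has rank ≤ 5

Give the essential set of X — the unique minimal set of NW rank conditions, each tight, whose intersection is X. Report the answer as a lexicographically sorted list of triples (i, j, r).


The tightest implied rank at each (i,j), from the 17 conditions:

  row 1: 0  0  0  0  0  0  1
  row 2: 0  0  0  1  1  1  2
  row 3: 0  0  0  1  2  2  3
  row 4: 0  1  1  2  3  3  4
  row 5: 0  1  2  3  4  4  5
  row 6: 0  1  2  3  4  5  6
  row 7: 1  2  3  4  5  6  7

hence w(1..7) = (7, 4, 5, 2, 3, 6, 1).

ℓ(w)=15; the 3 essential cells (i,j,r):

[(1, 6, 0), (3, 3, 0), (6, 1, 0)]


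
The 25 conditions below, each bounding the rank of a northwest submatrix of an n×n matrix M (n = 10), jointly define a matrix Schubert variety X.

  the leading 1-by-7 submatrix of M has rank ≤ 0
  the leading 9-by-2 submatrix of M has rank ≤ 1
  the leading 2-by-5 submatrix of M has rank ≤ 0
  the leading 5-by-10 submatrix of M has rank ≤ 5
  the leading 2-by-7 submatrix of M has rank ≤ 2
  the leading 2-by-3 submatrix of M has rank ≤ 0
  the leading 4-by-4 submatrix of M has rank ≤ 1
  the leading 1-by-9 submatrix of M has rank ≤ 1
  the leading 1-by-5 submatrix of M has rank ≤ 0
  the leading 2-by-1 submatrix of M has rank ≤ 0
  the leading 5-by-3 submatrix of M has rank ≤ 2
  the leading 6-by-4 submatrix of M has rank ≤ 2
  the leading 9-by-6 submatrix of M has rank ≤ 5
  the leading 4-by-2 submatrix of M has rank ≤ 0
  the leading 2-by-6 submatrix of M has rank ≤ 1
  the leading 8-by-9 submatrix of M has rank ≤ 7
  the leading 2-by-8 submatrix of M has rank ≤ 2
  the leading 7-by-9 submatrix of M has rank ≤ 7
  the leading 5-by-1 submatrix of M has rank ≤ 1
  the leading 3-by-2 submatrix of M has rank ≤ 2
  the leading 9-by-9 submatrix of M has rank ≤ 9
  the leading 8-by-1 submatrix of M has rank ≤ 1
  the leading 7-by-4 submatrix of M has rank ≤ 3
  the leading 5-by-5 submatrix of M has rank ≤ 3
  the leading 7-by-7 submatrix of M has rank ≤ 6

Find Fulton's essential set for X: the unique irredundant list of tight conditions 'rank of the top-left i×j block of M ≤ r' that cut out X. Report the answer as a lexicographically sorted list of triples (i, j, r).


Recovering R(i,j) via the rank-extension bound from the 25 conditions:

  i=1: 0 0 0 0 0 0 0 1 1 1
  i=2: 0 0 0 0 0 1 1 2 2 2
  i=3: 0 0 1 1 1 2 2 3 3 3
  i=4: 0 0 1 1 2 3 3 4 4 4
  i=5: 1 1 2 2 3 4 4 5 5 5
  i=6: 1 1 2 2 3 4 5 6 6 6
  i=7: 1 1 2 3 4 5 6 7 7 7
  i=8: 1 1 2 3 4 5 6 7 7 8
  i=9: 1 1 2 3 4 5 6 7 8 9
  i=10: 1 2 3 4 5 6 7 8 9 10

so w = (8, 6, 3, 5, 1, 7, 4, 10, 9, 2).

D(w) has 23 cells with 7 SE-corners; essential set:

[(1, 7, 0), (2, 5, 0), (4, 2, 0), (4, 4, 1), (6, 4, 2), (8, 9, 7), (9, 2, 1)]


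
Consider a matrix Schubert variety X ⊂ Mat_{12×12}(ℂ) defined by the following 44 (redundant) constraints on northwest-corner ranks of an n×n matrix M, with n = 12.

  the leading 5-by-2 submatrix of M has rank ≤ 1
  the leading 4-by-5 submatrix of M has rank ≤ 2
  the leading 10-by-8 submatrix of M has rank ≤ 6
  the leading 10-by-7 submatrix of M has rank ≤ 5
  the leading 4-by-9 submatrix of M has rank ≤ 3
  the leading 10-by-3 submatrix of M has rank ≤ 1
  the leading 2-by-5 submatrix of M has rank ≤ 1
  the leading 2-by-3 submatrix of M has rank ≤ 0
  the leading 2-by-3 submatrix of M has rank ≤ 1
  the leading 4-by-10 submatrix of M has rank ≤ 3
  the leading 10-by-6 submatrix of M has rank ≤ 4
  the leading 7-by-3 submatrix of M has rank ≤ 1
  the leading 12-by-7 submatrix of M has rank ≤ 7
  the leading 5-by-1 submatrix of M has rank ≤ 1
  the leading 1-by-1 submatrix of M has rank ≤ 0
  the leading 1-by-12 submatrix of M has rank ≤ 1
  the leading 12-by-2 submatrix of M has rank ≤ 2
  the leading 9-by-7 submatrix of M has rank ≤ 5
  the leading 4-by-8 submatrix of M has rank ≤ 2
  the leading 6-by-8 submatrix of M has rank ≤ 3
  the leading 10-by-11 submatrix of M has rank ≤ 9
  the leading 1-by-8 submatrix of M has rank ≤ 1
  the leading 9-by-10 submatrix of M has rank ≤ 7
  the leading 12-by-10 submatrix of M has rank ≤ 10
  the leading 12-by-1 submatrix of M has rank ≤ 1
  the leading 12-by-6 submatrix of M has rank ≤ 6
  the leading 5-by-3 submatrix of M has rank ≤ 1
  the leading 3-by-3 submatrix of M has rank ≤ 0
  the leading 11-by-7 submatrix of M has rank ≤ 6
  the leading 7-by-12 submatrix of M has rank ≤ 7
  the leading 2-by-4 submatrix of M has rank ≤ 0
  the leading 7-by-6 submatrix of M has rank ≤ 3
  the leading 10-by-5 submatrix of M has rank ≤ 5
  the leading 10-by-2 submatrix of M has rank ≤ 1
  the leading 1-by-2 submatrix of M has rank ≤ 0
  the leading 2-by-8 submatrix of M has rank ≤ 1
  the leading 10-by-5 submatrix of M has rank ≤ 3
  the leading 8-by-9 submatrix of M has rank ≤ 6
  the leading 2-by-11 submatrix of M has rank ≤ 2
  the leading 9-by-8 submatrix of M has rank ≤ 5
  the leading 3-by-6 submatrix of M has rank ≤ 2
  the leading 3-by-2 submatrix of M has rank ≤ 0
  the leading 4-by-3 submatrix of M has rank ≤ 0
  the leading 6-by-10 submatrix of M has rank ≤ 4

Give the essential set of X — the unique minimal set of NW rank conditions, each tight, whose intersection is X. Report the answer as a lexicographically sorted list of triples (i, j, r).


The tightest implied rank at each (i,j), from the 44 conditions:

  R[1]: 0 | 0 | 0 | 0 | 1 | 1 | 1 | 1 | 1 | 1 | 1 | 1
  R[2]: 0 | 0 | 0 | 0 | 1 | 1 | 1 | 1 | 2 | 2 | 2 | 2
  R[3]: 0 | 0 | 0 | 1 | 2 | 2 | 2 | 2 | 3 | 3 | 3 | 3
  R[4]: 0 | 0 | 0 | 1 | 2 | 2 | 2 | 2 | 3 | 3 | 4 | 4
  R[5]: 1 | 1 | 1 | 2 | 3 | 3 | 3 | 3 | 4 | 4 | 5 | 5
  R[6]: 1 | 1 | 1 | 2 | 3 | 3 | 3 | 3 | 4 | 4 | 5 | 6
  R[7]: 1 | 1 | 1 | 2 | 3 | 3 | 4 | 4 | 5 | 5 | 6 | 7
  R[8]: 1 | 1 | 1 | 2 | 3 | 4 | 5 | 5 | 6 | 6 | 7 | 8
  R[9]: 1 | 1 | 1 | 2 | 3 | 4 | 5 | 5 | 6 | 7 | 8 | 9
  R[10]: 1 | 1 | 1 | 2 | 3 | 4 | 5 | 6 | 7 | 8 | 9 | 10
  R[11]: 1 | 2 | 2 | 3 | 4 | 5 | 6 | 7 | 8 | 9 | 10 | 11
  R[12]: 1 | 2 | 3 | 4 | 5 | 6 | 7 | 8 | 9 | 10 | 11 | 12

second differences of R give the permutation w = (5, 9, 4, 11, 1, 12, 7, 6, 10, 8, 2, 3).

D(w) has 37 cells with 10 SE-corners; essential set:

[(2, 4, 0), (2, 8, 1), (4, 3, 0), (4, 8, 2), (4, 10, 3), (6, 8, 3), (6, 10, 4), (7, 6, 3), (9, 8, 5), (10, 3, 1)]


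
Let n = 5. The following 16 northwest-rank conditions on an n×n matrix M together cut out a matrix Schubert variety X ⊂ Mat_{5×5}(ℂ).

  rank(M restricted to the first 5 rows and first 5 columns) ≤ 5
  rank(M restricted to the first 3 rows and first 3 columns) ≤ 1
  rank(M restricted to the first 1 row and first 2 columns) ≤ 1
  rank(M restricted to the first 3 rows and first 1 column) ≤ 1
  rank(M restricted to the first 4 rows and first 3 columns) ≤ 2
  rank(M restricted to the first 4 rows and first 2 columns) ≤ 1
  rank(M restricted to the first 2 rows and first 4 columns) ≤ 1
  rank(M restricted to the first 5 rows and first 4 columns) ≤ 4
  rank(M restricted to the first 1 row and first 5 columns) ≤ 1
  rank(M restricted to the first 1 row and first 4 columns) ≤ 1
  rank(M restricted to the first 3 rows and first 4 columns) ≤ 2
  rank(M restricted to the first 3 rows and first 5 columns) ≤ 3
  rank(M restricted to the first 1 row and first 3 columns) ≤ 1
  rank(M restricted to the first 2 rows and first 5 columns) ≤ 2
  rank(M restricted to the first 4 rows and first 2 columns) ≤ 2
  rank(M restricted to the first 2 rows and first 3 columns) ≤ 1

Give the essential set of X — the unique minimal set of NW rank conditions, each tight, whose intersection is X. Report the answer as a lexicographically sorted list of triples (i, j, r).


Reconstructing r_w from the 16 given conditions:

  1, 1, 1, 1, 1
  1, 1, 1, 1, 2
  1, 1, 1, 2, 3
  1, 1, 2, 3, 4
  1, 2, 3, 4, 5

so w = (1, 5, 4, 3, 2).

ℓ(w)=6; the 3 essential cells (i,j,r):

[(2, 4, 1), (3, 3, 1), (4, 2, 1)]


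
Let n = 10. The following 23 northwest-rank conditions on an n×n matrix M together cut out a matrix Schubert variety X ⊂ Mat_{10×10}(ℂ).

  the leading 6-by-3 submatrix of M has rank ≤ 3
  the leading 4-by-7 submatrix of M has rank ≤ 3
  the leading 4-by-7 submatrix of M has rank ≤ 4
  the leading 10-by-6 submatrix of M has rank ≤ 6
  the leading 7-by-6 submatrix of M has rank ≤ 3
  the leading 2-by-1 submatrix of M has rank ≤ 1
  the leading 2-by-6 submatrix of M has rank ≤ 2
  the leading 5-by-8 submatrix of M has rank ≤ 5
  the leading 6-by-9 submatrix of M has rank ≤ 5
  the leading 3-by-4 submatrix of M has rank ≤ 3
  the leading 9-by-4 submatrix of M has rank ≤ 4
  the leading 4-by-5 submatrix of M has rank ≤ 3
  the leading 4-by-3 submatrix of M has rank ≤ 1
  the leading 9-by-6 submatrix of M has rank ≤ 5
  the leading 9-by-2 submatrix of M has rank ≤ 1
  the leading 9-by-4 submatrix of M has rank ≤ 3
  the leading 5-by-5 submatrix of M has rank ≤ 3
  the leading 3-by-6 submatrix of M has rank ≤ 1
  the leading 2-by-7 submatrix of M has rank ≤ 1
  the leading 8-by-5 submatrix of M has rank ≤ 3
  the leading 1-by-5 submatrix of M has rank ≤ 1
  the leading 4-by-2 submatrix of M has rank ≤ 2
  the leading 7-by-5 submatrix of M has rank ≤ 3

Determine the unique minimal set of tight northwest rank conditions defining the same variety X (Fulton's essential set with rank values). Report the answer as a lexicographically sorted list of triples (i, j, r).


Recovering R(i,j) via the rank-extension bound from the 23 conditions:

  row 1: 1  1  1  1  1  1  1  1  1  1
  row 2: 1  1  1  1  1  1  1  2  2  2
  row 3: 1  1  1  1  1  1  2  3  3  3
  row 4: 1  1  1  2  2  2  3  4  4  4
  row 5: 1  1  2  3  3  3  4  5  5  5
  row 6: 1  1  2  3  3  3  4  5  5  6
  row 7: 1  1  2  3  3  3  4  5  6  7
  row 8: 1  1  2  3  3  4  5  6  7  8
  row 9: 1  1  2  3  4  5  6  7  8  9
  row 10: 1  2  3  4  5  6  7  8  9  10

giving w = (1, 8, 7, 4, 3, 10, 9, 6, 5, 2) via Δ²R.

Fulton essential set (7 of the 24 Rothe cells):

[(2, 7, 1), (3, 6, 1), (4, 3, 1), (6, 9, 5), (7, 6, 3), (8, 5, 3), (9, 2, 1)]


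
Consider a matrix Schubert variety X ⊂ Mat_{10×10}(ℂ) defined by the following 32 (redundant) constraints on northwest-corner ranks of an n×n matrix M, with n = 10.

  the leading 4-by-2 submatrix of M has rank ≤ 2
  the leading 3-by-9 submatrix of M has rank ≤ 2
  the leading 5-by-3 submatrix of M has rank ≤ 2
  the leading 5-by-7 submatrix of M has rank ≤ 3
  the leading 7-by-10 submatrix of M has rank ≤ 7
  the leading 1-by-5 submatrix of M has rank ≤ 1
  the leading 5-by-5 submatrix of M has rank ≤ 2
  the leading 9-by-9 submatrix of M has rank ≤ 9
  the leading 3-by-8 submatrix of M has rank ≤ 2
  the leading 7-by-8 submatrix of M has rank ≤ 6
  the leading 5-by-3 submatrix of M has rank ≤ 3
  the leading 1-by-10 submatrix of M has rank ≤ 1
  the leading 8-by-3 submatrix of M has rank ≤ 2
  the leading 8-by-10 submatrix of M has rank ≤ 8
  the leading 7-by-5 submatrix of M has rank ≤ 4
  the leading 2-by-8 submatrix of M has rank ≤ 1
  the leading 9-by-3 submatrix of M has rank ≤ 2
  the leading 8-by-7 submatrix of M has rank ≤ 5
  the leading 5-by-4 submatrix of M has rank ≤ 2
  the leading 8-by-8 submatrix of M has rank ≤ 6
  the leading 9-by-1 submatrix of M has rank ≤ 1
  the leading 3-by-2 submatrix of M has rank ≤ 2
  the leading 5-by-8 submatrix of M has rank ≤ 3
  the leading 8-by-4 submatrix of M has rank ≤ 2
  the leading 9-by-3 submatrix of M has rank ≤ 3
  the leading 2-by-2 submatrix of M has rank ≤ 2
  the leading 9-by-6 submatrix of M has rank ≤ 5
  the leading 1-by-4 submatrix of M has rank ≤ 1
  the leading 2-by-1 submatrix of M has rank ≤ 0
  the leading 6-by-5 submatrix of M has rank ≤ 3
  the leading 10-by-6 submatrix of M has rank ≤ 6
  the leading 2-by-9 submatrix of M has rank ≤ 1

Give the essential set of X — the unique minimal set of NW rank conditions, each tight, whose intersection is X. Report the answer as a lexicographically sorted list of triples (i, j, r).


Reconstructing r_w from the 32 given conditions:

  row 1: 0  1  1  1  1  1  1  1  1  1
  row 2: 0  1  1  1  1  1  1  1  1  2
  row 3: 1  2  2  2  2  2  2  2  2  3
  row 4: 1  2  2  2  2  3  3  3  3  4
  row 5: 1  2  2  2  2  3  3  3  4  5
  row 6: 1  2  2  2  3  4  4  4  5  6
  row 7: 1  2  2  2  3  4  5  5  6  7
  row 8: 1  2  2  2  3  4  5  6  7  8
  row 9: 1  2  2  3  4  5  6  7  8  9
  row 10: 1  2  3  4  5  6  7  8  9  10

so w = (2, 10, 1, 6, 9, 5, 7, 8, 4, 3).

ℓ(w)=24; the 6 essential cells (i,j,r):

[(2, 1, 0), (2, 9, 1), (5, 5, 2), (5, 8, 3), (8, 4, 2), (9, 3, 2)]


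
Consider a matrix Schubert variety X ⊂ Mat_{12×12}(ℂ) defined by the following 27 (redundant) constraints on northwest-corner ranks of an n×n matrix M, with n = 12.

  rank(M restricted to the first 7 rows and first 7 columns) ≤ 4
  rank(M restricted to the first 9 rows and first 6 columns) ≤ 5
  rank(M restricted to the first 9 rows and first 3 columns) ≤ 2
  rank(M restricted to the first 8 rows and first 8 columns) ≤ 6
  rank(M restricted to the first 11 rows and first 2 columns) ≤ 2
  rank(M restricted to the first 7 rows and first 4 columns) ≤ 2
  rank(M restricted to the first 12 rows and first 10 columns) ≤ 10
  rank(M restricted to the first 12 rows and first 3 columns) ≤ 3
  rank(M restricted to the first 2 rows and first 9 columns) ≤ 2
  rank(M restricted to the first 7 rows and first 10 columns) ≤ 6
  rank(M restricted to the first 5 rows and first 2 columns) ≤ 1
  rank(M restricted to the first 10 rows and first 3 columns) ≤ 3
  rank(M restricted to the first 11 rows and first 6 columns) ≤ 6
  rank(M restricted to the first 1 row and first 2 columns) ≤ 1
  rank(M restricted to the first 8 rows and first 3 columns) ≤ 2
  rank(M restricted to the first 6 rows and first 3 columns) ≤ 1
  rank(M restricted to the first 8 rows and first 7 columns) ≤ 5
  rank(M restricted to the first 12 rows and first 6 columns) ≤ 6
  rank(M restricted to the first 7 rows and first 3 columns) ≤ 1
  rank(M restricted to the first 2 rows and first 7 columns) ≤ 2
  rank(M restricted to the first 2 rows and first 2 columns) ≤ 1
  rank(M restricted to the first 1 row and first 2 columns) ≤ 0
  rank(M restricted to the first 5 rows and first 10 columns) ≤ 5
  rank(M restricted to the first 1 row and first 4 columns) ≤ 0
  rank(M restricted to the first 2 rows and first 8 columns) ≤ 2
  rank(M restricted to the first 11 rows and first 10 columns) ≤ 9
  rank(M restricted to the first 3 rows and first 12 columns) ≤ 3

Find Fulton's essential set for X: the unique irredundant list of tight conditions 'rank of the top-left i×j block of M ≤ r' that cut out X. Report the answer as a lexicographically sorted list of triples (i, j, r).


The tightest implied rank at each (i,j), from the 27 conditions:

  0, 0, 0, 0, 1, 1, 1, 1, 1, 1, 1, 1
  1, 1, 1, 1, 2, 2, 2, 2, 2, 2, 2, 2
  1, 1, 1, 2, 3, 3, 3, 3, 3, 3, 3, 3
  1, 1, 1, 2, 3, 4, 4, 4, 4, 4, 4, 4
  1, 1, 1, 2, 3, 4, 4, 5, 5, 5, 5, 5
  1, 1, 1, 2, 3, 4, 4, 5, 6, 6, 6, 6
  1, 1, 1, 2, 3, 4, 4, 5, 6, 6, 7, 7
  1, 2, 2, 3, 4, 5, 5, 6, 7, 7, 8, 8
  1, 2, 2, 3, 4, 5, 6, 7, 8, 8, 9, 9
  1, 2, 3, 4, 5, 6, 7, 8, 9, 9, 10, 10
  1, 2, 3, 4, 5, 6, 7, 8, 9, 9, 10, 11
  1, 2, 3, 4, 5, 6, 7, 8, 9, 10, 11, 12

giving w = (5, 1, 4, 6, 8, 9, 11, 2, 7, 3, 12, 10) via Δ²R.

ℓ(w)=20; the 6 essential cells (i,j,r):

[(1, 4, 0), (7, 3, 1), (7, 7, 4), (7, 10, 6), (9, 3, 2), (11, 10, 9)]


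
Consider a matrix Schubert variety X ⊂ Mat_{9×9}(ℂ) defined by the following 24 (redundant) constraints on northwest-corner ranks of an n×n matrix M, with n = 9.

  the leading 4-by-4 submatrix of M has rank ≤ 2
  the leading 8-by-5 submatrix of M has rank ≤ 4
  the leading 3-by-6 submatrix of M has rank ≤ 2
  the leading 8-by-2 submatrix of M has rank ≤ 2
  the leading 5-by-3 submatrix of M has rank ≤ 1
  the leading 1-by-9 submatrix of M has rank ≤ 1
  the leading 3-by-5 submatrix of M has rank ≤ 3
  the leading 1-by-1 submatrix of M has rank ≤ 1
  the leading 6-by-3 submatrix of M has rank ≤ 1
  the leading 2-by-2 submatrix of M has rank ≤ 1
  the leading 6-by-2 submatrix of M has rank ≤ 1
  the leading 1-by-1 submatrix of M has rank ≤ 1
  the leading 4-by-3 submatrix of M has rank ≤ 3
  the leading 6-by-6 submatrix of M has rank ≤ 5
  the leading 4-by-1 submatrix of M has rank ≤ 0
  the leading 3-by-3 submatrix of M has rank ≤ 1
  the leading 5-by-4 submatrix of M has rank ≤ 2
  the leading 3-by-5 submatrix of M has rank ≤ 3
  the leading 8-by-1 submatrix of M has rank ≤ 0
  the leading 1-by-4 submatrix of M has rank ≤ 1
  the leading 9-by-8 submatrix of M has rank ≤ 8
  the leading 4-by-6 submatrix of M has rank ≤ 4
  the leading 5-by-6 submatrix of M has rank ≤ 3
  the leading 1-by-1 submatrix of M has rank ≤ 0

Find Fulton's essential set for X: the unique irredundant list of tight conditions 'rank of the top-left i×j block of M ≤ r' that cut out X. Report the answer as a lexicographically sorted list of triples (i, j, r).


Recovering R(i,j) via the rank-extension bound from the 24 conditions:

  0, 1, 1, 1, 1, 1, 1, 1, 1
  0, 1, 1, 2, 2, 2, 2, 2, 2
  0, 1, 1, 2, 2, 2, 3, 3, 3
  0, 1, 1, 2, 3, 3, 4, 4, 4
  0, 1, 1, 2, 3, 3, 4, 5, 5
  0, 1, 1, 2, 3, 4, 5, 6, 6
  0, 1, 2, 3, 4, 5, 6, 7, 7
  0, 1, 2, 3, 4, 5, 6, 7, 8
  1, 2, 3, 4, 5, 6, 7, 8, 9

the unique w with this rank table is (2, 4, 7, 5, 8, 6, 3, 9, 1).

Fulton essential set (4 of the 16 Rothe cells):

[(3, 6, 2), (5, 6, 3), (6, 3, 1), (8, 1, 0)]


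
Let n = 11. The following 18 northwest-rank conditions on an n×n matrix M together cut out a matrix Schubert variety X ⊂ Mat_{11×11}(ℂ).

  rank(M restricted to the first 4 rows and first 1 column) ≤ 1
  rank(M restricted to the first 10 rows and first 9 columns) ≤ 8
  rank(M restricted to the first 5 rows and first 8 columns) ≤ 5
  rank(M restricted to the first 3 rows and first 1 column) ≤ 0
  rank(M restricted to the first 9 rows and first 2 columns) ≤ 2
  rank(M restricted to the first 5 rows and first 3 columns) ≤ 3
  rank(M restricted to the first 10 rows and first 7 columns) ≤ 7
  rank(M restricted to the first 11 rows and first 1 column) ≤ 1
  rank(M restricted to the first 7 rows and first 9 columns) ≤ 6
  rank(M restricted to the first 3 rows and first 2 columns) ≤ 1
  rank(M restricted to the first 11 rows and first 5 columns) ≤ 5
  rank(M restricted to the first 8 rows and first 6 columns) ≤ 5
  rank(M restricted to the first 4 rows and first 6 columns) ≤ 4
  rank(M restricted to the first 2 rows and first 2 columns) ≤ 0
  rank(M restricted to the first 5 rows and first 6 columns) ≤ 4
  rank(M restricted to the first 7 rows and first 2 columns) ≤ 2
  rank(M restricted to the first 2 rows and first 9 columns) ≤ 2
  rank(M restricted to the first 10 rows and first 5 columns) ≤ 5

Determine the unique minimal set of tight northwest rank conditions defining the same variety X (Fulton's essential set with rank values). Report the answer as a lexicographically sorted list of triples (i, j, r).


Computing R[i][j] = min implied NW-rank bound (n=11, 18 conditions):

  R[1]: 0, 0, 1, 1, 1, 1, 1, 1, 1, 1, 1
  R[2]: 0, 0, 1, 2, 2, 2, 2, 2, 2, 2, 2
  R[3]: 0, 1, 2, 3, 3, 3, 3, 3, 3, 3, 3
  R[4]: 1, 2, 3, 4, 4, 4, 4, 4, 4, 4, 4
  R[5]: 1, 2, 3, 4, 4, 4, 5, 5, 5, 5, 5
  R[6]: 1, 2, 3, 4, 5, 5, 6, 6, 6, 6, 6
  R[7]: 1, 2, 3, 4, 5, 5, 6, 6, 6, 7, 7
  R[8]: 1, 2, 3, 4, 5, 5, 6, 7, 7, 8, 8
  R[9]: 1, 2, 3, 4, 5, 6, 7, 8, 8, 9, 9
  R[10]: 1, 2, 3, 4, 5, 6, 7, 8, 8, 9, 10
  R[11]: 1, 2, 3, 4, 5, 6, 7, 8, 9, 10, 11

so w = (3, 4, 2, 1, 7, 5, 10, 8, 6, 11, 9).

Fulton essential set (6 of the 12 Rothe cells):

[(2, 2, 0), (3, 1, 0), (5, 6, 4), (7, 9, 6), (8, 6, 5), (10, 9, 8)]
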